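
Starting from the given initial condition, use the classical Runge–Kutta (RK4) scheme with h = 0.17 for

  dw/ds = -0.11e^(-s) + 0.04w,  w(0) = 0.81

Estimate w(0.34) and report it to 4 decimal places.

RK4: k1 = f(s_n, w_n); k2 = f(s_n + h/2, w_n + (h/2)·k1); k3 = f(s_n + h/2, w_n + (h/2)·k2); k4 = f(s_n + h, w_n + h·k3); w_{n+1} = w_n + (h/6)·(k1 + 2k2 + 2k3 + k4).
s=0.000000, w=0.810000:
  k1 = f(0.000000, 0.810000) = -0.077600
  k2 = f(0.085000, 0.803404) = -0.068900
  k3 = f(0.085000, 0.804143) = -0.068871
  k4 = f(0.170000, 0.798292) = -0.060871
  w ← 0.810000 + (0.17/6)·(k1 + 2k2 + 2k3 + k4) = 0.798270
s=0.170000, w=0.798270:
  k1 = f(0.170000, 0.798270) = -0.060872
  k2 = f(0.255000, 0.793095) = -0.053517
  k3 = f(0.255000, 0.793721) = -0.053492
  k4 = f(0.340000, 0.789176) = -0.046728
  w ← 0.798270 + (0.17/6)·(k1 + 2k2 + 2k3 + k4) = 0.789157
w(0.34) ≈ 0.7892

0.7892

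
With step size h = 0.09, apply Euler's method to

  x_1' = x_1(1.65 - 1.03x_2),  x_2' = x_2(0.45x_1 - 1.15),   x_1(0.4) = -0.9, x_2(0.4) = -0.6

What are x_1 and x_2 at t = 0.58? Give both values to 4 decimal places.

Euler on (x_1,x_2): x_1_{n+1} = x_1_n + h·x_1', x_2_{n+1} = x_2_n + h·x_2'.
0.400000: (-0.900000, -0.600000); f=(-2.041200, 0.933000) → (-1.083708, -0.516030)
0.490000: (-1.083708, -0.516030); f=(-2.364121, 0.845086) → (-1.296479, -0.439972)
(x_1(0.58), x_2(0.58)) ≈ (-1.2965, -0.4400)

-1.2965, -0.4400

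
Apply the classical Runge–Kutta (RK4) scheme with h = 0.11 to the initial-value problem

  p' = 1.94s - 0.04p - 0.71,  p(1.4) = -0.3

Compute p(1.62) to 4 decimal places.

RK4: k1 = f(s_n, p_n); k2 = f(s_n + h/2, p_n + (h/2)·k1); k3 = f(s_n + h/2, p_n + (h/2)·k2); k4 = f(s_n + h, p_n + h·k3); p_{n+1} = p_n + (h/6)·(k1 + 2k2 + 2k3 + k4).
s=1.400000, p=-0.300000:
  k1 = f(1.400000, -0.300000) = 2.018000
  k2 = f(1.455000, -0.189010) = 2.120260
  k3 = f(1.455000, -0.183386) = 2.120035
  k4 = f(1.510000, -0.066796) = 2.222072
  p ← -0.300000 + (0.11/6)·(k1 + 2k2 + 2k3 + k4) = -0.066788
s=1.510000, p=-0.066788:
  k1 = f(1.510000, -0.066788) = 2.222072
  k2 = f(1.565000, 0.055426) = 2.323883
  k3 = f(1.565000, 0.061026) = 2.323659
  k4 = f(1.620000, 0.188815) = 2.425247
  p ← -0.066788 + (0.11/6)·(k1 + 2k2 + 2k3 + k4) = 0.188823
p(1.62) ≈ 0.1888

0.1888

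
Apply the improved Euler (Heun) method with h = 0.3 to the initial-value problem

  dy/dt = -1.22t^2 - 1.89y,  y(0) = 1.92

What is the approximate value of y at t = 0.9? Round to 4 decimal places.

Heun: k1 = f(t_n, y_n); k2 = f(t_n + h, y_n + h·k1); y_{n+1} = y_n + (h/2)·(k1 + k2).
t=0.000000, y=1.920000:
  k1 = f(0.000000, 1.920000) = -3.628800
  k2 = f(0.300000, 0.831360) = -1.681070
  y ← 1.920000 + (0.3/2)·(-3.628800 + (-1.681070)) = 1.123519
t=0.300000, y=1.123519:
  k1 = f(0.300000, 1.123519) = -2.233252
  k2 = f(0.600000, 0.453544) = -1.296398
  y ← 1.123519 + (0.3/2)·(-2.233252 + (-1.296398)) = 0.594072
t=0.600000, y=0.594072:
  k1 = f(0.600000, 0.594072) = -1.561996
  k2 = f(0.900000, 0.125473) = -1.225344
  y ← 0.594072 + (0.3/2)·(-1.561996 + (-1.225344)) = 0.175971
y(0.9) ≈ 0.1760

0.1760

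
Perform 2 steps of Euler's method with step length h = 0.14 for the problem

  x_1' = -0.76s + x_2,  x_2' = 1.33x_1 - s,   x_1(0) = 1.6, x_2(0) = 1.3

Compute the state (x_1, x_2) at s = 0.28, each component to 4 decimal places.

1.9908, 1.9101

Euler on (x_1,x_2): x_1_{n+1} = x_1_n + h·x_1', x_2_{n+1} = x_2_n + h·x_2'.
0.000000: (1.600000, 1.300000); f=(1.300000, 2.128000) → (1.782000, 1.597920)
0.140000: (1.782000, 1.597920); f=(1.491520, 2.230060) → (1.990813, 1.910128)
(x_1(0.28), x_2(0.28)) ≈ (1.9908, 1.9101)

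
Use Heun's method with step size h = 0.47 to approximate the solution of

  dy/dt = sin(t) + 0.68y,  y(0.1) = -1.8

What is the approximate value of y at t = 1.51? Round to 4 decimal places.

Heun: k1 = f(t_n, y_n); k2 = f(t_n + h, y_n + h·k1); y_{n+1} = y_n + (h/2)·(k1 + k2).
t=0.100000, y=-1.800000:
  k1 = f(0.100000, -1.800000) = -1.124167
  k2 = f(0.570000, -2.328358) = -1.043652
  y ← -1.800000 + (0.47/2)·(-1.124167 + (-1.043652)) = -2.309437
t=0.570000, y=-2.309437:
  k1 = f(0.570000, -2.309437) = -1.030785
  k2 = f(1.040000, -2.793906) = -1.037452
  y ← -2.309437 + (0.47/2)·(-1.030785 + (-1.037452)) = -2.795473
t=1.040000, y=-2.795473:
  k1 = f(1.040000, -2.795473) = -1.038517
  k2 = f(1.510000, -3.283576) = -1.234679
  y ← -2.795473 + (0.47/2)·(-1.038517 + (-1.234679)) = -3.329674
y(1.51) ≈ -3.3297

-3.3297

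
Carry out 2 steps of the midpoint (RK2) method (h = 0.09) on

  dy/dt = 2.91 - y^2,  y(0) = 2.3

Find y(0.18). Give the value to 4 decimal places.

2.0105

Midpoint: k1 = f(t_n, y_n); k2 = f(t_n + h/2, y_n + (h/2)·k1); y_{n+1} = y_n + h·k2.
t=0.000000, y=2.300000:
  k1 = f(0.000000, 2.300000) = -2.380000
  k2 = f(0.045000, 2.192900) = -1.898810
  y ← 2.300000 + 0.09·(-1.898810) = 2.129107
t=0.090000, y=2.129107:
  k1 = f(0.090000, 2.129107) = -1.623097
  k2 = f(0.135000, 2.056068) = -1.317414
  y ← 2.129107 + 0.09·(-1.317414) = 2.010540
y(0.18) ≈ 2.0105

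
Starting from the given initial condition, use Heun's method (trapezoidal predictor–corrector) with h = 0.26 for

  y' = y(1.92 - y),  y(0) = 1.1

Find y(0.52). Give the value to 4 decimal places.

Heun: k1 = f(t_n, y_n); k2 = f(t_n + h, y_n + h·k1); y_{n+1} = y_n + (h/2)·(k1 + k2).
t=0.000000, y=1.100000:
  k1 = f(0.000000, 1.100000) = 0.902000
  k2 = f(0.260000, 1.334520) = 0.781335
  y ← 1.100000 + (0.26/2)·(0.902000 + 0.781335) = 1.318834
t=0.260000, y=1.318834:
  k1 = f(0.260000, 1.318834) = 0.792839
  k2 = f(0.520000, 1.524972) = 0.602407
  y ← 1.318834 + (0.26/2)·(0.792839 + 0.602407) = 1.500215
y(0.52) ≈ 1.5002

1.5002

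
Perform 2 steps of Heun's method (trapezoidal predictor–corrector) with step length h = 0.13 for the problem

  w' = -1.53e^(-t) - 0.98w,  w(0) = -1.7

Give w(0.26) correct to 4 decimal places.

Heun: k1 = f(t_n, w_n); k2 = f(t_n + h, w_n + h·k1); w_{n+1} = w_n + (h/2)·(k1 + k2).
t=0.000000, w=-1.700000:
  k1 = f(0.000000, -1.700000) = 0.136000
  k2 = f(0.130000, -1.682320) = 0.305188
  w ← -1.700000 + (0.13/2)·(0.136000 + 0.305188) = -1.671323
t=0.130000, w=-1.671323:
  k1 = f(0.130000, -1.671323) = 0.294410
  k2 = f(0.260000, -1.633049) = 0.420680
  w ← -1.671323 + (0.13/2)·(0.294410 + 0.420680) = -1.624842
w(0.26) ≈ -1.6248

-1.6248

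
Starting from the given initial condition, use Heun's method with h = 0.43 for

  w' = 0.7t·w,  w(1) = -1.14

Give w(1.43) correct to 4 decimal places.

Heun: k1 = f(t_n, w_n); k2 = f(t_n + h, w_n + h·k1); w_{n+1} = w_n + (h/2)·(k1 + k2).
t=1.000000, w=-1.140000:
  k1 = f(1.000000, -1.140000) = -0.798000
  k2 = f(1.430000, -1.483140) = -1.484623
  w ← -1.140000 + (0.43/2)·(-0.798000 + (-1.484623)) = -1.630764
w(1.43) ≈ -1.6308

-1.6308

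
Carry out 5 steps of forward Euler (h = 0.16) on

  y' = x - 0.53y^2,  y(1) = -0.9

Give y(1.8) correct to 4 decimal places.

-0.0361

Euler: y_{n+1} = y_n + h·f(x_n, y_n).
x=1.000000, y=-0.900000: f=0.570700 → y ← -0.900000 + 0.16·0.570700 = -0.808688
x=1.160000, y=-0.808688: f=0.813393 → y ← -0.808688 + 0.16·0.813393 = -0.678545
x=1.320000, y=-0.678545: f=1.075976 → y ← -0.678545 + 0.16·1.075976 = -0.506389
x=1.480000, y=-0.506389: f=1.344092 → y ← -0.506389 + 0.16·1.344092 = -0.291334
x=1.640000, y=-0.291334: f=1.595016 → y ← -0.291334 + 0.16·1.595016 = -0.036132
y(1.8) ≈ -0.0361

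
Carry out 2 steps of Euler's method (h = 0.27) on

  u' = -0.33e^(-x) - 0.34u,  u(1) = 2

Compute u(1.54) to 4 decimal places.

1.5949

Euler: u_{n+1} = u_n + h·f(x_n, u_n).
x=1.000000, u=2.000000: f=-0.801400 → u ← 2.000000 + 0.27·(-0.801400) = 1.783622
x=1.270000, u=1.783622: f=-0.699106 → u ← 1.783622 + 0.27·(-0.699106) = 1.594863
u(1.54) ≈ 1.5949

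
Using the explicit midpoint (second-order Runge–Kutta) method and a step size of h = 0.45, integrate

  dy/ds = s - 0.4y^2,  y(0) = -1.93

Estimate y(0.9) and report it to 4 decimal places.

Midpoint: k1 = f(s_n, y_n); k2 = f(s_n + h/2, y_n + (h/2)·k1); y_{n+1} = y_n + h·k2.
s=0.000000, y=-1.930000:
  k1 = f(0.000000, -1.930000) = -1.489960
  k2 = f(0.225000, -2.265241) = -1.827527
  y ← -1.930000 + 0.45·(-1.827527) = -2.752387
s=0.450000, y=-2.752387:
  k1 = f(0.450000, -2.752387) = -2.580254
  k2 = f(0.675000, -3.332944) = -3.768407
  y ← -2.752387 + 0.45·(-3.768407) = -4.448170
y(0.9) ≈ -4.4482

-4.4482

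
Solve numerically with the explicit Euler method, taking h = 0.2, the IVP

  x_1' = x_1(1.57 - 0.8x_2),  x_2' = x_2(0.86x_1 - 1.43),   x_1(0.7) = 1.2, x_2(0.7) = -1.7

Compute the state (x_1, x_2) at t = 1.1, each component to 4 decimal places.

Euler on (x_1,x_2): x_1_{n+1} = x_1_n + h·x_1', x_2_{n+1} = x_2_n + h·x_2'.
0.700000: (1.200000, -1.700000); f=(3.516000, 0.676600) → (1.903200, -1.564680)
0.900000: (1.903200, -1.564680); f=(5.370343, -0.323501) → (2.977269, -1.629380)
(x_1(1.1), x_2(1.1)) ≈ (2.9773, -1.6294)

2.9773, -1.6294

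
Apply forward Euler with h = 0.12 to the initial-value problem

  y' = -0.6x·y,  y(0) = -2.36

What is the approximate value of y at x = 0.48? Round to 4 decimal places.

-2.2396

Euler: y_{n+1} = y_n + h·f(x_n, y_n).
x=0.000000, y=-2.360000: f=0.000000 → y ← -2.360000 + 0.12·0.000000 = -2.360000
x=0.120000, y=-2.360000: f=0.169920 → y ← -2.360000 + 0.12·0.169920 = -2.339610
x=0.240000, y=-2.339610: f=0.336904 → y ← -2.339610 + 0.12·0.336904 = -2.299181
x=0.360000, y=-2.299181: f=0.496623 → y ← -2.299181 + 0.12·0.496623 = -2.239586
y(0.48) ≈ -2.2396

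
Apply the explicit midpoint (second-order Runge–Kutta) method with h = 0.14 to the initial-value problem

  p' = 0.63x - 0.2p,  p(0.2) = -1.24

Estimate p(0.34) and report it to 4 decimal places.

-1.1822

Midpoint: k1 = f(x_n, p_n); k2 = f(x_n + h/2, p_n + (h/2)·k1); p_{n+1} = p_n + h·k2.
x=0.200000, p=-1.240000:
  k1 = f(0.200000, -1.240000) = 0.374000
  k2 = f(0.270000, -1.213820) = 0.412864
  p ← -1.240000 + 0.14·0.412864 = -1.182199
p(0.34) ≈ -1.1822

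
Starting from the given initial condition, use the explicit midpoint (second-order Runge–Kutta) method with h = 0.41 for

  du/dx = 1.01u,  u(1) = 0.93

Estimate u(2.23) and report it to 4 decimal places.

Midpoint: k1 = f(x_n, u_n); k2 = f(x_n + h/2, u_n + (h/2)·k1); u_{n+1} = u_n + h·k2.
x=1.000000, u=0.930000:
  k1 = f(1.000000, 0.930000) = 0.939300
  k2 = f(1.205000, 1.122556) = 1.133782
  u ← 0.930000 + 0.41·1.133782 = 1.394851
x=1.410000, u=1.394851:
  k1 = f(1.410000, 1.394851) = 1.408799
  k2 = f(1.615000, 1.683654) = 1.700491
  u ← 1.394851 + 0.41·1.700491 = 2.092052
x=1.820000, u=2.092052:
  k1 = f(1.820000, 2.092052) = 2.112972
  k2 = f(2.025000, 2.525211) = 2.550463
  u ← 2.092052 + 0.41·2.550463 = 3.137742
u(2.23) ≈ 3.1377

3.1377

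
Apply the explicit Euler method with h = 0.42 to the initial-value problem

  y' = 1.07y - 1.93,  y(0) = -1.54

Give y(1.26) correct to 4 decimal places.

-8.3774

Euler: y_{n+1} = y_n + h·f(x_n, y_n).
x=0.000000, y=-1.540000: f=-3.577800 → y ← -1.540000 + 0.42·(-3.577800) = -3.042676
x=0.420000, y=-3.042676: f=-5.185663 → y ← -3.042676 + 0.42·(-5.185663) = -5.220655
x=0.840000, y=-5.220655: f=-7.516100 → y ← -5.220655 + 0.42·(-7.516100) = -8.377417
y(1.26) ≈ -8.3774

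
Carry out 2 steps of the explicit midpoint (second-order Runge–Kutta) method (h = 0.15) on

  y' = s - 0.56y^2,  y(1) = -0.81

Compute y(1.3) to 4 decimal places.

-0.5474

Midpoint: k1 = f(s_n, y_n); k2 = f(s_n + h/2, y_n + (h/2)·k1); y_{n+1} = y_n + h·k2.
s=1.000000, y=-0.810000:
  k1 = f(1.000000, -0.810000) = 0.632584
  k2 = f(1.075000, -0.762556) = 0.749365
  y ← -0.810000 + 0.15·0.749365 = -0.697595
s=1.150000, y=-0.697595:
  k1 = f(1.150000, -0.697595) = 0.877482
  k2 = f(1.225000, -0.631784) = 1.001475
  y ← -0.697595 + 0.15·1.001475 = -0.547374
y(1.3) ≈ -0.5474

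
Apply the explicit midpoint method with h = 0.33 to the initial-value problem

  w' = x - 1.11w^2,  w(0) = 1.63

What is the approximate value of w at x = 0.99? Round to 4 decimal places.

Midpoint: k1 = f(x_n, w_n); k2 = f(x_n + h/2, w_n + (h/2)·k1); w_{n+1} = w_n + h·k2.
x=0.000000, w=1.630000:
  k1 = f(0.000000, 1.630000) = -2.949159
  k2 = f(0.165000, 1.143389) = -1.286145
  w ← 1.630000 + 0.33·(-1.286145) = 1.205572
x=0.330000, w=1.205572:
  k1 = f(0.330000, 1.205572) = -1.283279
  k2 = f(0.495000, 0.993831) = -0.601347
  w ← 1.205572 + 0.33·(-0.601347) = 1.007127
x=0.660000, w=1.007127:
  k1 = f(0.660000, 1.007127) = -0.465879
  k2 = f(0.825000, 0.930257) = -0.135570
  w ← 1.007127 + 0.33·(-0.135570) = 0.962389
w(0.99) ≈ 0.9624

0.9624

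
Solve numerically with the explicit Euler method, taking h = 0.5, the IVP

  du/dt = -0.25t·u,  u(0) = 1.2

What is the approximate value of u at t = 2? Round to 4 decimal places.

Euler: u_{n+1} = u_n + h·f(t_n, u_n).
t=0.000000, u=1.200000: f=0.000000 → u ← 1.200000 + 0.5·0.000000 = 1.200000
t=0.500000, u=1.200000: f=-0.150000 → u ← 1.200000 + 0.5·(-0.150000) = 1.125000
t=1.000000, u=1.125000: f=-0.281250 → u ← 1.125000 + 0.5·(-0.281250) = 0.984375
t=1.500000, u=0.984375: f=-0.369141 → u ← 0.984375 + 0.5·(-0.369141) = 0.799805
u(2) ≈ 0.7998

0.7998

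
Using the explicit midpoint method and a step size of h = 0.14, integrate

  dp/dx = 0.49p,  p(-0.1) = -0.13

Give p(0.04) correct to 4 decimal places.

-0.1392

Midpoint: k1 = f(x_n, p_n); k2 = f(x_n + h/2, p_n + (h/2)·k1); p_{n+1} = p_n + h·k2.
x=-0.100000, p=-0.130000:
  k1 = f(-0.100000, -0.130000) = -0.063700
  k2 = f(-0.030000, -0.134459) = -0.065885
  p ← -0.130000 + 0.14·(-0.065885) = -0.139224
p(0.04) ≈ -0.1392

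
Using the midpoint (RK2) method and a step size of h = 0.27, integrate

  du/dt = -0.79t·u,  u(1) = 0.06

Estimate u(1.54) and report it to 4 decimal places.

0.0348

Midpoint: k1 = f(t_n, u_n); k2 = f(t_n + h/2, u_n + (h/2)·k1); u_{n+1} = u_n + h·k2.
t=1.000000, u=0.060000:
  k1 = f(1.000000, 0.060000) = -0.047400
  k2 = f(1.135000, 0.053601) = -0.048061
  u ← 0.060000 + 0.27·(-0.048061) = 0.047023
t=1.270000, u=0.047023:
  k1 = f(1.270000, 0.047023) = -0.047179
  k2 = f(1.405000, 0.040654) = -0.045124
  u ← 0.047023 + 0.27·(-0.045124) = 0.034840
u(1.54) ≈ 0.0348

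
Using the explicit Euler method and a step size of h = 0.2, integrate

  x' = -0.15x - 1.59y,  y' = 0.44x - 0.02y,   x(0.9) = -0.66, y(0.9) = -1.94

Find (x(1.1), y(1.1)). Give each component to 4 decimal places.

-0.0233, -1.9903

Euler on (x,y): x_{n+1} = x_n + h·x', y_{n+1} = y_n + h·y'.
0.900000: (-0.660000, -1.940000); f=(3.183600, -0.251600) → (-0.023280, -1.990320)
(x(1.1), y(1.1)) ≈ (-0.0233, -1.9903)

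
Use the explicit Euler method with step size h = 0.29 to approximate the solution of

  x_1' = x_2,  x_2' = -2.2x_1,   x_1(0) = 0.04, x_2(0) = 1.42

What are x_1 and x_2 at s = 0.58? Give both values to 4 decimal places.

Euler on (x_1,x_2): x_1_{n+1} = x_1_n + h·x_1', x_2_{n+1} = x_2_n + h·x_2'.
0.000000: (0.040000, 1.420000); f=(1.420000, -0.088000) → (0.451800, 1.394480)
0.290000: (0.451800, 1.394480); f=(1.394480, -0.993960) → (0.856199, 1.106232)
(x_1(0.58), x_2(0.58)) ≈ (0.8562, 1.1062)

0.8562, 1.1062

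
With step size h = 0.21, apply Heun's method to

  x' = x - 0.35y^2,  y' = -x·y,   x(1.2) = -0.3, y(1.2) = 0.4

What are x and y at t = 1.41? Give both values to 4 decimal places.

-0.3834, 0.4293

Heun on (x,y): k1 = f(t_n, state_n); k2 = f(t_n + h, state_n + h·k1); state_{n+1} = state_n + (h/2)·(k1 + k2).
1.200000: (-0.300000, 0.400000)
  k1 = (-0.356000, 0.120000)
  predictor → (-0.374760, 0.425200)
  k2 = (-0.438038, 0.159348)
  → (-0.383374, 0.429332)
(x(1.41), y(1.41)) ≈ (-0.3834, 0.4293)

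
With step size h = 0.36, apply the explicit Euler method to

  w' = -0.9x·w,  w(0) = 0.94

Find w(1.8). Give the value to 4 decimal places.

0.2208

Euler: w_{n+1} = w_n + h·f(x_n, w_n).
x=0.000000, w=0.940000: f=0.000000 → w ← 0.940000 + 0.36·0.000000 = 0.940000
x=0.360000, w=0.940000: f=-0.304560 → w ← 0.940000 + 0.36·(-0.304560) = 0.830358
x=0.720000, w=0.830358: f=-0.538072 → w ← 0.830358 + 0.36·(-0.538072) = 0.636652
x=1.080000, w=0.636652: f=-0.618826 → w ← 0.636652 + 0.36·(-0.618826) = 0.413875
x=1.440000, w=0.413875: f=-0.536382 → w ← 0.413875 + 0.36·(-0.536382) = 0.220777
w(1.8) ≈ 0.2208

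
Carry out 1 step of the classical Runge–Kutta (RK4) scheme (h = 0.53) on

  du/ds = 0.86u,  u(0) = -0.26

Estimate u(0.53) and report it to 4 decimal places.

-0.4101

RK4: k1 = f(s_n, u_n); k2 = f(s_n + h/2, u_n + (h/2)·k1); k3 = f(s_n + h/2, u_n + (h/2)·k2); k4 = f(s_n + h, u_n + h·k3); u_{n+1} = u_n + (h/6)·(k1 + 2k2 + 2k3 + k4).
s=0.000000, u=-0.260000:
  k1 = f(0.000000, -0.260000) = -0.223600
  k2 = f(0.265000, -0.319254) = -0.274558
  k3 = f(0.265000, -0.332758) = -0.286172
  k4 = f(0.530000, -0.411671) = -0.354037
  u ← -0.260000 + (0.53/6)·(k1 + 2k2 + 2k3 + k4) = -0.410087
u(0.53) ≈ -0.4101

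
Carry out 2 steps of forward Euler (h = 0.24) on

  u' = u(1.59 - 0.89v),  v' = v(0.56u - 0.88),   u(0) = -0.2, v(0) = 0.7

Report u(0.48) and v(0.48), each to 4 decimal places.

Euler on (u,v): u_{n+1} = u_n + h·u', v_{n+1} = v_n + h·v'.
0.000000: (-0.200000, 0.700000); f=(-0.193400, -0.694400) → (-0.246416, 0.533344)
0.240000: (-0.246416, 0.533344); f=(-0.274834, -0.542940) → (-0.312376, 0.403038)
(u(0.48), v(0.48)) ≈ (-0.3124, 0.4030)

-0.3124, 0.4030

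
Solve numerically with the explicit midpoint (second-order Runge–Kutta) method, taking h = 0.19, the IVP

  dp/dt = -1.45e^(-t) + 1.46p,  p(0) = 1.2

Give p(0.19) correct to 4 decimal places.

Midpoint: k1 = f(t_n, p_n); k2 = f(t_n + h/2, p_n + (h/2)·k1); p_{n+1} = p_n + h·k2.
t=0.000000, p=1.200000:
  k1 = f(0.000000, 1.200000) = 0.302000
  k2 = f(0.095000, 1.228690) = 0.475297
  p ← 1.200000 + 0.19·0.475297 = 1.290306
p(0.19) ≈ 1.2903

1.2903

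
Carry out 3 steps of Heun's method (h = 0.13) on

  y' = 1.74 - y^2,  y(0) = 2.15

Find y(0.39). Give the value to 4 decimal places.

1.5783

Heun: k1 = f(s_n, y_n); k2 = f(s_n + h, y_n + h·k1); y_{n+1} = y_n + (h/2)·(k1 + k2).
s=0.000000, y=2.150000:
  k1 = f(0.000000, 2.150000) = -2.882500
  k2 = f(0.130000, 1.775275) = -1.411601
  y ← 2.150000 + (0.13/2)·(-2.882500 + (-1.411601)) = 1.870883
s=0.130000, y=1.870883:
  k1 = f(0.130000, 1.870883) = -1.760205
  k2 = f(0.260000, 1.642057) = -0.956351
  y ← 1.870883 + (0.13/2)·(-1.760205 + (-0.956351)) = 1.694307
s=0.260000, y=1.694307:
  k1 = f(0.260000, 1.694307) = -1.130677
  k2 = f(0.390000, 1.547319) = -0.654197
  y ← 1.694307 + (0.13/2)·(-1.130677 + (-0.654197)) = 1.578290
y(0.39) ≈ 1.5783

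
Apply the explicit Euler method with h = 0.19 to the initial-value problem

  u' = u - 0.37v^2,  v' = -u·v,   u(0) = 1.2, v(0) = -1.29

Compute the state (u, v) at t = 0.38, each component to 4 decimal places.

Euler on (u,v): u_{n+1} = u_n + h·u', v_{n+1} = v_n + h·v'.
0.000000: (1.200000, -1.290000); f=(0.584283, 1.548000) → (1.311014, -0.995880)
0.190000: (1.311014, -0.995880); f=(0.944056, 1.305612) → (1.490384, -0.747814)
(u(0.38), v(0.38)) ≈ (1.4904, -0.7478)

1.4904, -0.7478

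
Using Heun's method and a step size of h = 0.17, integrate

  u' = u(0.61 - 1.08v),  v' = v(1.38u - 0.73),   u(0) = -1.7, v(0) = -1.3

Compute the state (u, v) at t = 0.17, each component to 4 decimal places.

Heun on (u,v): k1 = f(t_n, state_n); k2 = f(t_n + h, state_n + h·k1); state_{n+1} = state_n + (h/2)·(k1 + k2).
0.000000: (-1.700000, -1.300000)
  k1 = (-3.423800, 3.998800)
  predictor → (-2.282046, -0.620204)
  k2 = (-2.920609, 2.405910)
  → (-2.239275, -0.755600)
(u(0.17), v(0.17)) ≈ (-2.2393, -0.7556)

-2.2393, -0.7556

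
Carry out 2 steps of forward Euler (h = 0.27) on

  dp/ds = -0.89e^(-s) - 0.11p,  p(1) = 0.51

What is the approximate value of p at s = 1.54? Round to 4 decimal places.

0.3269

Euler: p_{n+1} = p_n + h·f(s_n, p_n).
s=1.000000, p=0.510000: f=-0.383513 → p ← 0.510000 + 0.27·(-0.383513) = 0.406452
s=1.270000, p=0.406452: f=-0.294650 → p ← 0.406452 + 0.27·(-0.294650) = 0.326896
p(1.54) ≈ 0.3269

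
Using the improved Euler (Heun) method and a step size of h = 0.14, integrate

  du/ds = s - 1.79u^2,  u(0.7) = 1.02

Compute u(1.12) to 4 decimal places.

0.8226

Heun: k1 = f(s_n, u_n); k2 = f(s_n + h, u_n + h·k1); u_{n+1} = u_n + (h/2)·(k1 + k2).
s=0.700000, u=1.020000:
  k1 = f(0.700000, 1.020000) = -1.162316
  k2 = f(0.840000, 0.857276) = -0.475510
  u ← 1.020000 + (0.14/2)·(-1.162316 + (-0.475510)) = 0.905352
s=0.840000, u=0.905352:
  k1 = f(0.840000, 0.905352) = -0.627196
  k2 = f(0.980000, 0.817545) = -0.216399
  u ← 0.905352 + (0.14/2)·(-0.627196 + (-0.216399)) = 0.846301
s=0.980000, u=0.846301:
  k1 = f(0.980000, 0.846301) = -0.302042
  k2 = f(1.120000, 0.804015) = -0.037127
  u ← 0.846301 + (0.14/2)·(-0.302042 + (-0.037127)) = 0.822559
u(1.12) ≈ 0.8226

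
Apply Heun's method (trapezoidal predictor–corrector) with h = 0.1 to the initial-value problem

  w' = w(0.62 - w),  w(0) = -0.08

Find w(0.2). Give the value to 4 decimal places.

-0.0921

Heun: k1 = f(s_n, w_n); k2 = f(s_n + h, w_n + h·k1); w_{n+1} = w_n + (h/2)·(k1 + k2).
s=0.000000, w=-0.080000:
  k1 = f(0.000000, -0.080000) = -0.056000
  k2 = f(0.100000, -0.085600) = -0.060399
  w ← -0.080000 + (0.1/2)·(-0.056000 + (-0.060399)) = -0.085820
s=0.100000, w=-0.085820:
  k1 = f(0.100000, -0.085820) = -0.060573
  k2 = f(0.200000, -0.091877) = -0.065405
  w ← -0.085820 + (0.1/2)·(-0.060573 + (-0.065405)) = -0.092119
w(0.2) ≈ -0.0921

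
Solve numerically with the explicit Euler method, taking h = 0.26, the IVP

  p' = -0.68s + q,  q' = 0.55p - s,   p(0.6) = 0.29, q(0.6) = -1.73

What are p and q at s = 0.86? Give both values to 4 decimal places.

Euler on (p,q): p_{n+1} = p_n + h·p', q_{n+1} = q_n + h·q'.
0.600000: (0.290000, -1.730000); f=(-2.138000, -0.440500) → (-0.265880, -1.844530)
(p(0.86), q(0.86)) ≈ (-0.2659, -1.8445)

-0.2659, -1.8445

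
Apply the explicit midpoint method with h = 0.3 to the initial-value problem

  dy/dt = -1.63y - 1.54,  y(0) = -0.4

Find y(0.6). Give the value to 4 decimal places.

Midpoint: k1 = f(t_n, y_n); k2 = f(t_n + h/2, y_n + (h/2)·k1); y_{n+1} = y_n + h·k2.
t=0.000000, y=-0.400000:
  k1 = f(0.000000, -0.400000) = -0.888000
  k2 = f(0.150000, -0.533200) = -0.670884
  y ← -0.400000 + 0.3·(-0.670884) = -0.601265
t=0.300000, y=-0.601265:
  k1 = f(0.300000, -0.601265) = -0.559938
  k2 = f(0.450000, -0.685256) = -0.423033
  y ← -0.601265 + 0.3·(-0.423033) = -0.728175
y(0.6) ≈ -0.7282

-0.7282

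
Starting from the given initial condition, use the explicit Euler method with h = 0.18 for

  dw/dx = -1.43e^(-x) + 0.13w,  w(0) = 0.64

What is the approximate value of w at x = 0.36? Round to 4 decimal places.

Euler: w_{n+1} = w_n + h·f(x_n, w_n).
x=0.000000, w=0.640000: f=-1.346800 → w ← 0.640000 + 0.18·(-1.346800) = 0.397576
x=0.180000, w=0.397576: f=-1.142752 → w ← 0.397576 + 0.18·(-1.142752) = 0.191881
w(0.36) ≈ 0.1919

0.1919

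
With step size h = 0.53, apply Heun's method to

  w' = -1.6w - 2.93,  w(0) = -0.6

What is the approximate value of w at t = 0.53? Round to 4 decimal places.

Heun: k1 = f(t_n, w_n); k2 = f(t_n + h, w_n + h·k1); w_{n+1} = w_n + (h/2)·(k1 + k2).
t=0.000000, w=-0.600000:
  k1 = f(0.000000, -0.600000) = -1.970000
  k2 = f(0.530000, -1.644100) = -0.299440
  w ← -0.600000 + (0.53/2)·(-1.970000 + (-0.299440)) = -1.201402
w(0.53) ≈ -1.2014

-1.2014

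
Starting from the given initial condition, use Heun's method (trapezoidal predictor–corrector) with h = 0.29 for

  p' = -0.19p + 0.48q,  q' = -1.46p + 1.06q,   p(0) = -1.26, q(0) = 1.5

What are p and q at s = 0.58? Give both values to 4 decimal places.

Heun on (p,q): k1 = f(s_n, state_n); k2 = f(s_n + h, state_n + h·k1); state_{n+1} = state_n + (h/2)·(k1 + k2).
0.000000: (-1.260000, 1.500000)
  k1 = (0.959400, 3.429600)
  predictor → (-0.981774, 2.494584)
  k2 = (1.383937, 4.077649)
  → (-0.920216, 2.588551)
0.290000: (-0.920216, 2.588551)
  k1 = (1.417346, 4.087380)
  predictor → (-0.509186, 3.773891)
  k2 = (1.908213, 4.743736)
  → (-0.438010, 3.869063)
(p(0.58), q(0.58)) ≈ (-0.4380, 3.8691)

-0.4380, 3.8691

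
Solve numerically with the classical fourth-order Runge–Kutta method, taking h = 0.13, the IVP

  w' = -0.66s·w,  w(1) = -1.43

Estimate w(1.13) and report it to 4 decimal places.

RK4: k1 = f(s_n, w_n); k2 = f(s_n + h/2, w_n + (h/2)·k1); k3 = f(s_n + h/2, w_n + (h/2)·k2); k4 = f(s_n + h, w_n + h·k3); w_{n+1} = w_n + (h/6)·(k1 + 2k2 + 2k3 + k4).
s=1.000000, w=-1.430000:
  k1 = f(1.000000, -1.430000) = 0.943800
  k2 = f(1.065000, -1.368653) = 0.962026
  k3 = f(1.065000, -1.367468) = 0.961193
  k4 = f(1.130000, -1.305045) = 0.973302
  w ← -1.430000 + (0.13/6)·(k1 + 2k2 + 2k3 + k4) = -1.305123
w(1.13) ≈ -1.3051

-1.3051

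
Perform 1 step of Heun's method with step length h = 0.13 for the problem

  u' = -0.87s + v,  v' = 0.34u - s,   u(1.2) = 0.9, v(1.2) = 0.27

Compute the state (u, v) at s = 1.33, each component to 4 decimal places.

0.7845, 0.1431

Heun on (u,v): k1 = f(s_n, state_n); k2 = f(s_n + h, state_n + h·k1); state_{n+1} = state_n + (h/2)·(k1 + k2).
1.200000: (0.900000, 0.270000)
  k1 = (-0.774000, -0.894000)
  predictor → (0.799380, 0.153780)
  k2 = (-1.003320, -1.058211)
  → (0.784474, 0.143106)
(u(1.33), v(1.33)) ≈ (0.7845, 0.1431)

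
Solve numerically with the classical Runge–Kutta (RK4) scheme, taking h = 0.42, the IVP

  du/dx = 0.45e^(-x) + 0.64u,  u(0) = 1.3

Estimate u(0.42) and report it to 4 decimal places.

1.8796

RK4: k1 = f(x_n, u_n); k2 = f(x_n + h/2, u_n + (h/2)·k1); k3 = f(x_n + h/2, u_n + (h/2)·k2); k4 = f(x_n + h, u_n + h·k3); u_{n+1} = u_n + (h/6)·(k1 + 2k2 + 2k3 + k4).
x=0.000000, u=1.300000:
  k1 = f(0.000000, 1.300000) = 1.282000
  k2 = f(0.210000, 1.569220) = 1.369064
  k3 = f(0.210000, 1.587503) = 1.380765
  k4 = f(0.420000, 1.879921) = 1.498821
  u ← 1.300000 + (0.42/6)·(k1 + 2k2 + 2k3 + k4) = 1.879633
u(0.42) ≈ 1.8796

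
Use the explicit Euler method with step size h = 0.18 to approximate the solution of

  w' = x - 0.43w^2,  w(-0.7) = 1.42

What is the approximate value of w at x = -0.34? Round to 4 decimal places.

Euler: w_{n+1} = w_n + h·f(x_n, w_n).
x=-0.700000, w=1.420000: f=-1.567052 → w ← 1.420000 + 0.18·(-1.567052) = 1.137931
x=-0.520000, w=1.137931: f=-1.076801 → w ← 1.137931 + 0.18·(-1.076801) = 0.944106
w(-0.34) ≈ 0.9441

0.9441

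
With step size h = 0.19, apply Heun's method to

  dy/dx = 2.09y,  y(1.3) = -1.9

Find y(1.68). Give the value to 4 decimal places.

-4.1390

Heun: k1 = f(x_n, y_n); k2 = f(x_n + h, y_n + h·k1); y_{n+1} = y_n + (h/2)·(k1 + k2).
x=1.300000, y=-1.900000:
  k1 = f(1.300000, -1.900000) = -3.971000
  k2 = f(1.490000, -2.654490) = -5.547884
  y ← -1.900000 + (0.19/2)·(-3.971000 + (-5.547884)) = -2.804294
x=1.490000, y=-2.804294:
  k1 = f(1.490000, -2.804294) = -5.860974
  k2 = f(1.680000, -3.917879) = -8.188367
  y ← -2.804294 + (0.19/2)·(-5.860974 + (-8.188367)) = -4.138981
y(1.68) ≈ -4.1390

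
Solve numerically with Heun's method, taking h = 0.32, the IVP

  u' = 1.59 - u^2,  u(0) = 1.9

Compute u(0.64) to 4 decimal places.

1.4230

Heun: k1 = f(t_n, u_n); k2 = f(t_n + h, u_n + h·k1); u_{n+1} = u_n + (h/2)·(k1 + k2).
t=0.000000, u=1.900000:
  k1 = f(0.000000, 1.900000) = -2.020000
  k2 = f(0.320000, 1.253600) = 0.018487
  u ← 1.900000 + (0.32/2)·(-2.020000 + 0.018487) = 1.579758
t=0.320000, u=1.579758:
  k1 = f(0.320000, 1.579758) = -0.905635
  k2 = f(0.640000, 1.289955) = -0.073983
  u ← 1.579758 + (0.32/2)·(-0.905635 + (-0.073983)) = 1.423019
u(0.64) ≈ 1.4230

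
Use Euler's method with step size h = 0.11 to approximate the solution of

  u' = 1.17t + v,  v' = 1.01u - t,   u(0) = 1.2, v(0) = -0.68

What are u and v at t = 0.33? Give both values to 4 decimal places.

1.0598, -0.3381

Euler on (u,v): u_{n+1} = u_n + h·u', v_{n+1} = v_n + h·v'.
0.000000: (1.200000, -0.680000); f=(-0.680000, 1.212000) → (1.125200, -0.546680)
0.110000: (1.125200, -0.546680); f=(-0.417980, 1.026452) → (1.079222, -0.433770)
0.220000: (1.079222, -0.433770); f=(-0.176370, 0.870014) → (1.059821, -0.338069)
(u(0.33), v(0.33)) ≈ (1.0598, -0.3381)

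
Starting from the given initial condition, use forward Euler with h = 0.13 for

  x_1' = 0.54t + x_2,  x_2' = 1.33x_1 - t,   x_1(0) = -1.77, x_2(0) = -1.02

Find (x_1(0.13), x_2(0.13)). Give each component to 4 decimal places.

Euler on (x_1,x_2): x_1_{n+1} = x_1_n + h·x_1', x_2_{n+1} = x_2_n + h·x_2'.
0.000000: (-1.770000, -1.020000); f=(-1.020000, -2.354100) → (-1.902600, -1.326033)
(x_1(0.13), x_2(0.13)) ≈ (-1.9026, -1.3260)

-1.9026, -1.3260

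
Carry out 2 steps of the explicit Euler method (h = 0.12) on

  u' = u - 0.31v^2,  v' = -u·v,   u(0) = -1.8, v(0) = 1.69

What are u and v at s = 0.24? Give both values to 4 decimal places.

-2.5340, 2.5784

Euler on (u,v): u_{n+1} = u_n + h·u', v_{n+1} = v_n + h·v'.
0.000000: (-1.800000, 1.690000); f=(-2.685391, 3.042000) → (-2.122247, 2.055040)
0.120000: (-2.122247, 2.055040); f=(-3.431436, 4.361302) → (-2.534019, 2.578396)
(u(0.24), v(0.24)) ≈ (-2.5340, 2.5784)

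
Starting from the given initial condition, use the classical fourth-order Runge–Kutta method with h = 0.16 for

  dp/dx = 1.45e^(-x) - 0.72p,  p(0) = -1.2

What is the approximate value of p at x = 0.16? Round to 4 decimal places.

RK4: k1 = f(x_n, p_n); k2 = f(x_n + h/2, p_n + (h/2)·k1); k3 = f(x_n + h/2, p_n + (h/2)·k2); k4 = f(x_n + h, p_n + h·k3); p_{n+1} = p_n + (h/6)·(k1 + 2k2 + 2k3 + k4).
x=0.000000, p=-1.200000:
  k1 = f(0.000000, -1.200000) = 2.314000
  k2 = f(0.080000, -1.014880) = 2.069232
  k3 = f(0.080000, -1.034461) = 2.083331
  k4 = f(0.160000, -0.866667) = 1.859609
  p ← -1.200000 + (0.16/6)·(k1 + 2k2 + 2k3 + k4) = -0.867234
p(0.16) ≈ -0.8672

-0.8672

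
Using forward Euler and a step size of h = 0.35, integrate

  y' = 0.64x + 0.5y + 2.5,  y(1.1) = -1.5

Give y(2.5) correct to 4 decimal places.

Euler: y_{n+1} = y_n + h·f(x_n, y_n).
x=1.100000, y=-1.500000: f=2.454000 → y ← -1.500000 + 0.35·2.454000 = -0.641100
x=1.450000, y=-0.641100: f=3.107450 → y ← -0.641100 + 0.35·3.107450 = 0.446507
x=1.800000, y=0.446507: f=3.875254 → y ← 0.446507 + 0.35·3.875254 = 1.802846
x=2.150000, y=1.802846: f=4.777423 → y ← 1.802846 + 0.35·4.777423 = 3.474944
y(2.5) ≈ 3.4749

3.4749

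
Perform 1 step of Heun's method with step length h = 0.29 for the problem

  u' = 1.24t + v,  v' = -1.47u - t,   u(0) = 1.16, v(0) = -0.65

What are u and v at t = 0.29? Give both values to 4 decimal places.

Heun on (u,v): k1 = f(t_n, state_n); k2 = f(t_n + h, state_n + h·k1); state_{n+1} = state_n + (h/2)·(k1 + k2).
0.000000: (1.160000, -0.650000)
  k1 = (-0.650000, -1.705200)
  predictor → (0.971500, -1.144508)
  k2 = (-0.784908, -1.718105)
  → (0.951938, -1.146379)
(u(0.29), v(0.29)) ≈ (0.9519, -1.1464)

0.9519, -1.1464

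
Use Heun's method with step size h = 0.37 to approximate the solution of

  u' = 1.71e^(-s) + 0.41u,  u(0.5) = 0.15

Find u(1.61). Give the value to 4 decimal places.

Heun: k1 = f(s_n, u_n); k2 = f(s_n + h, u_n + h·k1); u_{n+1} = u_n + (h/2)·(k1 + k2).
s=0.500000, u=0.150000:
  k1 = f(0.500000, 0.150000) = 1.098667
  k2 = f(0.870000, 0.556507) = 0.944575
  u ← 0.150000 + (0.37/2)·(1.098667 + 0.944575) = 0.528000
s=0.870000, u=0.528000:
  k1 = f(0.870000, 0.528000) = 0.932887
  k2 = f(1.240000, 0.873168) = 0.852846
  u ← 0.528000 + (0.37/2)·(0.932887 + 0.852846) = 0.858360
s=1.240000, u=0.858360:
  k1 = f(1.240000, 0.858360) = 0.846775
  k2 = f(1.610000, 1.171667) = 0.822191
  u ← 0.858360 + (0.37/2)·(0.846775 + 0.822191) = 1.167119
u(1.61) ≈ 1.1671

1.1671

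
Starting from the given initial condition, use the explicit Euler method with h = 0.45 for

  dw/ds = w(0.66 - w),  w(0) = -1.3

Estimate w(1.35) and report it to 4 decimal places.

Euler: w_{n+1} = w_n + h·f(s_n, w_n).
s=0.000000, w=-1.300000: f=-2.548000 → w ← -1.300000 + 0.45·(-2.548000) = -2.446600
s=0.450000, w=-2.446600: f=-7.600608 → w ← -2.446600 + 0.45·(-7.600608) = -5.866873
s=0.900000, w=-5.866873: f=-38.292340 → w ← -5.866873 + 0.45·(-38.292340) = -23.098426
w(1.35) ≈ -23.0984

-23.0984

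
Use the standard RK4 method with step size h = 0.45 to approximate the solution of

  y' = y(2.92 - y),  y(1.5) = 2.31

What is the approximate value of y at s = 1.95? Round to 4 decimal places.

2.7194

RK4: k1 = f(s_n, y_n); k2 = f(s_n + h/2, y_n + (h/2)·k1); k3 = f(s_n + h/2, y_n + (h/2)·k2); k4 = f(s_n + h, y_n + h·k3); y_{n+1} = y_n + (h/6)·(k1 + 2k2 + 2k3 + k4).
s=1.500000, y=2.310000:
  k1 = f(1.500000, 2.310000) = 1.409100
  k2 = f(1.725000, 2.627048) = 0.769600
  k3 = f(1.725000, 2.483160) = 1.084744
  k4 = f(1.950000, 2.798135) = 0.340996
  y ← 2.310000 + (0.45/6)·(k1 + 2k2 + 2k3 + k4) = 2.719409
y(1.95) ≈ 2.7194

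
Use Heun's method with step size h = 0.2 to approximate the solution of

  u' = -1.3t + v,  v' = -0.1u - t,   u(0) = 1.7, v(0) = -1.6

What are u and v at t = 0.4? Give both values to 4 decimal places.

0.9357, -1.7340

Heun on (u,v): k1 = f(t_n, state_n); k2 = f(t_n + h, state_n + h·k1); state_{n+1} = state_n + (h/2)·(k1 + k2).
0.000000: (1.700000, -1.600000)
  k1 = (-1.600000, -0.170000)
  predictor → (1.380000, -1.634000)
  k2 = (-1.894000, -0.338000)
  → (1.350600, -1.650800)
0.200000: (1.350600, -1.650800)
  k1 = (-1.910800, -0.335060)
  predictor → (0.968440, -1.717812)
  k2 = (-2.237812, -0.496844)
  → (0.935739, -1.733990)
(u(0.4), v(0.4)) ≈ (0.9357, -1.7340)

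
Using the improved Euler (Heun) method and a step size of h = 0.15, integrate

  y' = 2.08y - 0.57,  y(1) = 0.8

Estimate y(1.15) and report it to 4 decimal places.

0.9897

Heun: k1 = f(t_n, y_n); k2 = f(t_n + h, y_n + h·k1); y_{n+1} = y_n + (h/2)·(k1 + k2).
t=1.000000, y=0.800000:
  k1 = f(1.000000, 0.800000) = 1.094000
  k2 = f(1.150000, 0.964100) = 1.435328
  y ← 0.800000 + (0.15/2)·(1.094000 + 1.435328) = 0.989700
y(1.15) ≈ 0.9897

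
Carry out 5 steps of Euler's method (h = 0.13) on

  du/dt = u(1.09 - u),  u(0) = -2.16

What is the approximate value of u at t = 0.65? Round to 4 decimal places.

-65.6266

Euler: u_{n+1} = u_n + h·f(t_n, u_n).
t=0.000000, u=-2.160000: f=-7.020000 → u ← -2.160000 + 0.13·(-7.020000) = -3.072600
t=0.130000, u=-3.072600: f=-12.790005 → u ← -3.072600 + 0.13·(-12.790005) = -4.735301
t=0.260000, u=-4.735301: f=-27.584550 → u ← -4.735301 + 0.13·(-27.584550) = -8.321292
t=0.390000, u=-8.321292: f=-78.314110 → u ← -8.321292 + 0.13·(-78.314110) = -18.502126
t=0.520000, u=-18.502126: f=-362.495998 → u ← -18.502126 + 0.13·(-362.495998) = -65.626606
u(0.65) ≈ -65.6266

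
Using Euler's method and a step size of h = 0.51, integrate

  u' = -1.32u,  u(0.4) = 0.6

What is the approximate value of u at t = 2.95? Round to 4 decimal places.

Euler: u_{n+1} = u_n + h·f(t_n, u_n).
t=0.400000, u=0.600000: f=-0.792000 → u ← 0.600000 + 0.51·(-0.792000) = 0.196080
t=0.910000, u=0.196080: f=-0.258826 → u ← 0.196080 + 0.51·(-0.258826) = 0.064079
t=1.420000, u=0.064079: f=-0.084584 → u ← 0.064079 + 0.51·(-0.084584) = 0.020941
t=1.930000, u=0.020941: f=-0.027642 → u ← 0.020941 + 0.51·(-0.027642) = 0.006844
t=2.440000, u=0.006844: f=-0.009033 → u ← 0.006844 + 0.51·(-0.009033) = 0.002236
u(2.95) ≈ 0.0022

0.0022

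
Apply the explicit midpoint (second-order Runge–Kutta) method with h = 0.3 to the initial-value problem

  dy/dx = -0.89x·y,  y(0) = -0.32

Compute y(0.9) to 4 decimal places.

Midpoint: k1 = f(x_n, y_n); k2 = f(x_n + h/2, y_n + (h/2)·k1); y_{n+1} = y_n + h·k2.
x=0.000000, y=-0.320000:
  k1 = f(0.000000, -0.320000) = 0.000000
  k2 = f(0.150000, -0.320000) = 0.042720
  y ← -0.320000 + 0.3·0.042720 = -0.307184
x=0.300000, y=-0.307184:
  k1 = f(0.300000, -0.307184) = 0.082018
  k2 = f(0.450000, -0.294881) = 0.118100
  y ← -0.307184 + 0.3·0.118100 = -0.271754
x=0.600000, y=-0.271754:
  k1 = f(0.600000, -0.271754) = 0.145117
  k2 = f(0.750000, -0.249987) = 0.166866
  y ← -0.271754 + 0.3·0.166866 = -0.221694
y(0.9) ≈ -0.2217

-0.2217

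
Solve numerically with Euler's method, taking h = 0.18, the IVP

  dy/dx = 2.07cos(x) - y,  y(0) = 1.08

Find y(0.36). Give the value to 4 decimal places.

Euler: y_{n+1} = y_n + h·f(x_n, y_n).
x=0.000000, y=1.080000: f=0.990000 → y ← 1.080000 + 0.18·0.990000 = 1.258200
x=0.180000, y=1.258200: f=0.778356 → y ← 1.258200 + 0.18·0.778356 = 1.398304
y(0.36) ≈ 1.3983

1.3983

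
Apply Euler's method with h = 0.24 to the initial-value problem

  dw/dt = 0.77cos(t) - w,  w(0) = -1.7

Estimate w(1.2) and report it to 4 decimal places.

Euler: w_{n+1} = w_n + h·f(t_n, w_n).
t=0.000000, w=-1.700000: f=2.470000 → w ← -1.700000 + 0.24·2.470000 = -1.107200
t=0.240000, w=-1.107200: f=1.855130 → w ← -1.107200 + 0.24·1.855130 = -0.661969
t=0.480000, w=-0.661969: f=1.344955 → w ← -0.661969 + 0.24·1.344955 = -0.339180
t=0.720000, w=-0.339180: f=0.918070 → w ← -0.339180 + 0.24·0.918070 = -0.118843
t=0.960000, w=-0.118843: f=0.560453 → w ← -0.118843 + 0.24·0.560453 = 0.015666
w(1.2) ≈ 0.0157

0.0157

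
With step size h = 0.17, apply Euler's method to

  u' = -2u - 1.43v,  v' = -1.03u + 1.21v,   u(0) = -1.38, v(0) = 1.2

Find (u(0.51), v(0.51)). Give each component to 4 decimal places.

Euler on (u,v): u_{n+1} = u_n + h·u', v_{n+1} = v_n + h·v'.
0.000000: (-1.380000, 1.200000); f=(1.044000, 2.873400) → (-1.202520, 1.688478)
0.170000: (-1.202520, 1.688478); f=(-0.009484, 3.281654) → (-1.204132, 2.246359)
0.340000: (-1.204132, 2.246359); f=(-0.804029, 3.958351) → (-1.340817, 2.919279)
(u(0.51), v(0.51)) ≈ (-1.3408, 2.9193)

-1.3408, 2.9193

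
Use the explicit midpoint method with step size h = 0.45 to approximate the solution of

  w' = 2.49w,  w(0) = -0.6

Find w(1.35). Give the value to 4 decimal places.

Midpoint: k1 = f(s_n, w_n); k2 = f(s_n + h/2, w_n + (h/2)·k1); w_{n+1} = w_n + h·k2.
s=0.000000, w=-0.600000:
  k1 = f(0.000000, -0.600000) = -1.494000
  k2 = f(0.225000, -0.936150) = -2.331014
  w ← -0.600000 + 0.45·(-2.331014) = -1.648956
s=0.450000, w=-1.648956:
  k1 = f(0.450000, -1.648956) = -4.105901
  k2 = f(0.675000, -2.572784) = -6.406231
  w ← -1.648956 + 0.45·(-6.406231) = -4.531760
s=0.900000, w=-4.531760:
  k1 = f(0.900000, -4.531760) = -11.284083
  k2 = f(1.125000, -7.070679) = -17.605990
  w ← -4.531760 + 0.45·(-17.605990) = -12.454456
w(1.35) ≈ -12.4545

-12.4545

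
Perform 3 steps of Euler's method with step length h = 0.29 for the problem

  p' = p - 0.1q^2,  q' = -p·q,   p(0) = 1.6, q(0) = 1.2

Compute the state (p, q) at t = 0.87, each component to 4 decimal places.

3.3477, 0.0657

Euler on (p,q): p_{n+1} = p_n + h·p', q_{n+1} = q_n + h·q'.
0.000000: (1.600000, 1.200000); f=(1.456000, -1.920000) → (2.022240, 0.643200)
0.290000: (2.022240, 0.643200); f=(1.980869, -1.300705) → (2.596692, 0.265996)
0.580000: (2.596692, 0.265996); f=(2.589617, -0.690709) → (3.347681, 0.065690)
(p(0.87), q(0.87)) ≈ (3.3477, 0.0657)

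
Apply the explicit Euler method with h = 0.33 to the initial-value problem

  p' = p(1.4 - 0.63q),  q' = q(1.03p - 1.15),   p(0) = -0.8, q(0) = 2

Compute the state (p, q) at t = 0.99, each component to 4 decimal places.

Euler on (p,q): p_{n+1} = p_n + h·p', q_{n+1} = q_n + h·q'.
0.000000: (-0.800000, 2.000000); f=(-0.112000, -3.948000) → (-0.836960, 0.697160)
0.330000: (-0.836960, 0.697160); f=(-0.804142, -1.402734) → (-1.102327, 0.234258)
0.660000: (-1.102327, 0.234258); f=(-1.380574, -0.535372) → (-1.557916, 0.057585)
(p(0.99), q(0.99)) ≈ (-1.5579, 0.0576)

-1.5579, 0.0576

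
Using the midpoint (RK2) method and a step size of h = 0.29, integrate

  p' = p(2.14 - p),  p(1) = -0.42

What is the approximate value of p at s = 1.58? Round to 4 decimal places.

Midpoint: k1 = f(s_n, p_n); k2 = f(s_n + h/2, p_n + (h/2)·k1); p_{n+1} = p_n + h·k2.
s=1.000000, p=-0.420000:
  k1 = f(1.000000, -0.420000) = -1.075200
  k2 = f(1.145000, -0.575904) = -1.564100
  p ← -0.420000 + 0.29·(-1.564100) = -0.873589
s=1.290000, p=-0.873589:
  k1 = f(1.290000, -0.873589) = -2.632638
  k2 = f(1.435000, -1.255322) = -4.262220
  p ← -0.873589 + 0.29·(-4.262220) = -2.109633
p(1.58) ≈ -2.1096

-2.1096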